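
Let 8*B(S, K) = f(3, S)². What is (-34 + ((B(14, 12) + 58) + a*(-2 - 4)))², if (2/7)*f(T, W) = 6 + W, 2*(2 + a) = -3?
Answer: 1729225/4 ≈ 4.3231e+5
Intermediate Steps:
a = -7/2 (a = -2 + (½)*(-3) = -2 - 3/2 = -7/2 ≈ -3.5000)
f(T, W) = 21 + 7*W/2 (f(T, W) = 7*(6 + W)/2 = 21 + 7*W/2)
B(S, K) = (21 + 7*S/2)²/8
(-34 + ((B(14, 12) + 58) + a*(-2 - 4)))² = (-34 + ((49*(6 + 14)²/32 + 58) - 7*(-2 - 4)/2))² = (-34 + (((49/32)*20² + 58) - 7/2*(-6)))² = (-34 + (((49/32)*400 + 58) + 21))² = (-34 + ((1225/2 + 58) + 21))² = (-34 + (1341/2 + 21))² = (-34 + 1383/2)² = (1315/2)² = 1729225/4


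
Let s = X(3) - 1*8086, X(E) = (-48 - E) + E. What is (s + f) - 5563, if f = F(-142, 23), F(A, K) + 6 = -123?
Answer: -13826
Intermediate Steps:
F(A, K) = -129 (F(A, K) = -6 - 123 = -129)
f = -129
X(E) = -48
s = -8134 (s = -48 - 1*8086 = -48 - 8086 = -8134)
(s + f) - 5563 = (-8134 - 129) - 5563 = -8263 - 5563 = -13826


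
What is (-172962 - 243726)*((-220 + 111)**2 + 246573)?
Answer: -107694680352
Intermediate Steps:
(-172962 - 243726)*((-220 + 111)**2 + 246573) = -416688*((-109)**2 + 246573) = -416688*(11881 + 246573) = -416688*258454 = -107694680352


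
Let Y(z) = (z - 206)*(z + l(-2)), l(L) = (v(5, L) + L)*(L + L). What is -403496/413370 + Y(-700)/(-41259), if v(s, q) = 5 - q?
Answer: -47716226644/2842538805 ≈ -16.786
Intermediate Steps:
l(L) = 10*L (l(L) = ((5 - L) + L)*(L + L) = 5*(2*L) = 10*L)
Y(z) = (-206 + z)*(-20 + z) (Y(z) = (z - 206)*(z + 10*(-2)) = (-206 + z)*(z - 20) = (-206 + z)*(-20 + z))
-403496/413370 + Y(-700)/(-41259) = -403496/413370 + (4120 + (-700)² - 226*(-700))/(-41259) = -403496*1/413370 + (4120 + 490000 + 158200)*(-1/41259) = -201748/206685 + 652320*(-1/41259) = -201748/206685 - 217440/13753 = -47716226644/2842538805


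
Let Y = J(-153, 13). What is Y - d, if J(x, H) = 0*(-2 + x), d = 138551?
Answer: -138551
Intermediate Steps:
J(x, H) = 0
Y = 0
Y - d = 0 - 1*138551 = 0 - 138551 = -138551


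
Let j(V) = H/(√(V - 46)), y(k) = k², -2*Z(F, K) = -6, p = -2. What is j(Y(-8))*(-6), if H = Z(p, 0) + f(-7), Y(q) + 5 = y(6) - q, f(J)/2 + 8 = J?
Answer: -162*I*√7/7 ≈ -61.23*I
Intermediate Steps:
Z(F, K) = 3 (Z(F, K) = -½*(-6) = 3)
f(J) = -16 + 2*J
Y(q) = 31 - q (Y(q) = -5 + (6² - q) = -5 + (36 - q) = 31 - q)
H = -27 (H = 3 + (-16 + 2*(-7)) = 3 + (-16 - 14) = 3 - 30 = -27)
j(V) = -27/√(-46 + V) (j(V) = -27/√(V - 46) = -27/√(-46 + V))
j(Y(-8))*(-6) = -27/√(-46 + (31 - 1*(-8)))*(-6) = -27/√(-46 + (31 + 8))*(-6) = -27/√(-46 + 39)*(-6) = -(-27)*I*√7/7*(-6) = (27*I*√7/7)*(-6) = -162*I*√7/7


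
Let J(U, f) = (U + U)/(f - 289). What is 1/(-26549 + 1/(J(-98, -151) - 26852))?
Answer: -2953671/78417011489 ≈ -3.7666e-5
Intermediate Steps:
J(U, f) = 2*U/(-289 + f) (J(U, f) = (2*U)/(-289 + f) = 2*U/(-289 + f))
1/(-26549 + 1/(J(-98, -151) - 26852)) = 1/(-26549 + 1/(2*(-98)/(-289 - 151) - 26852)) = 1/(-26549 + 1/(2*(-98)/(-440) - 26852)) = 1/(-26549 + 1/(2*(-98)*(-1/440) - 26852)) = 1/(-26549 + 1/(49/110 - 26852)) = 1/(-26549 + 1/(-2953671/110)) = 1/(-26549 - 110/2953671) = 1/(-78417011489/2953671) = -2953671/78417011489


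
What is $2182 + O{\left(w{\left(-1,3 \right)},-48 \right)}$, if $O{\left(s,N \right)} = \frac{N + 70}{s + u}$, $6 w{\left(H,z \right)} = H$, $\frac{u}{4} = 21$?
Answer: $\frac{1097678}{503} \approx 2182.3$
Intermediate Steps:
$u = 84$ ($u = 4 \cdot 21 = 84$)
$w{\left(H,z \right)} = \frac{H}{6}$
$O{\left(s,N \right)} = \frac{70 + N}{84 + s}$ ($O{\left(s,N \right)} = \frac{N + 70}{s + 84} = \frac{70 + N}{84 + s}$)
$2182 + O{\left(w{\left(-1,3 \right)},-48 \right)} = 2182 + \frac{70 - 48}{84 + \frac{1}{6} \left(-1\right)} = 2182 + \frac{1}{84 - \frac{1}{6}} \cdot 22 = 2182 + \frac{1}{\frac{503}{6}} \cdot 22 = 2182 + \frac{6}{503} \cdot 22 = 2182 + \frac{132}{503} = \frac{1097678}{503}$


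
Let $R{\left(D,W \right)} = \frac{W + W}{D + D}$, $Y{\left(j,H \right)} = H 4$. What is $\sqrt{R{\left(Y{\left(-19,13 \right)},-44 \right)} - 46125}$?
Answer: $\frac{2 i \sqrt{1948817}}{13} \approx 214.77 i$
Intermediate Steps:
$Y{\left(j,H \right)} = 4 H$
$R{\left(D,W \right)} = \frac{W}{D}$ ($R{\left(D,W \right)} = \frac{2 W}{2 D} = 2 W \frac{1}{2 D} = \frac{W}{D}$)
$\sqrt{R{\left(Y{\left(-19,13 \right)},-44 \right)} - 46125} = \sqrt{- \frac{44}{4 \cdot 13} - 46125} = \sqrt{- \frac{44}{52} - 46125} = \sqrt{\left(-44\right) \frac{1}{52} - 46125} = \sqrt{- \frac{11}{13} - 46125} = \sqrt{- \frac{599636}{13}} = \frac{2 i \sqrt{1948817}}{13}$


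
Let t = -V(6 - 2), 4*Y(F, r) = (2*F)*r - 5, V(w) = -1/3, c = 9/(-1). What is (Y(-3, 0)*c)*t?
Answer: 15/4 ≈ 3.7500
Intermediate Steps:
c = -9 (c = 9*(-1) = -9)
V(w) = -1/3 (V(w) = -1*1/3 = -1/3)
Y(F, r) = -5/4 + F*r/2 (Y(F, r) = ((2*F)*r - 5)/4 = (2*F*r - 5)/4 = (-5 + 2*F*r)/4 = -5/4 + F*r/2)
t = 1/3 (t = -1*(-1/3) = 1/3 ≈ 0.33333)
(Y(-3, 0)*c)*t = ((-5/4 + (1/2)*(-3)*0)*(-9))*(1/3) = ((-5/4 + 0)*(-9))*(1/3) = -5/4*(-9)*(1/3) = (45/4)*(1/3) = 15/4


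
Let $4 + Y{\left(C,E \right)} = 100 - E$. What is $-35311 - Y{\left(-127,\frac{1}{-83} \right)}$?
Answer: $- \frac{2938782}{83} \approx -35407.0$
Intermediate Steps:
$Y{\left(C,E \right)} = 96 - E$ ($Y{\left(C,E \right)} = -4 - \left(-100 + E\right) = 96 - E$)
$-35311 - Y{\left(-127,\frac{1}{-83} \right)} = -35311 - \left(96 - \frac{1}{-83}\right) = -35311 - \left(96 - - \frac{1}{83}\right) = -35311 - \left(96 + \frac{1}{83}\right) = -35311 - \frac{7969}{83} = - \frac{2938782}{83}$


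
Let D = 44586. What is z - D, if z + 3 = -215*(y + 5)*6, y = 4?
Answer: -56199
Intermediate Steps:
z = -11613 (z = -3 - 215*(4 + 5)*6 = -3 - 1935*6 = -3 - 215*54 = -3 - 11610 = -11613)
z - D = -11613 - 1*44586 = -11613 - 44586 = -56199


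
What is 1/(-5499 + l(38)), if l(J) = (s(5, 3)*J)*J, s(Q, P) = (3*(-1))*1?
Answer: -1/9831 ≈ -0.00010172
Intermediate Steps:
s(Q, P) = -3 (s(Q, P) = -3*1 = -3)
l(J) = -3*J**2 (l(J) = (-3*J)*J = -3*J**2)
1/(-5499 + l(38)) = 1/(-5499 - 3*38**2) = 1/(-5499 - 3*1444) = 1/(-5499 - 4332) = 1/(-9831) = -1/9831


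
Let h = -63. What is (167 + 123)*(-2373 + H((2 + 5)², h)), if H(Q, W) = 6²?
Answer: -677730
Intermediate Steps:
H(Q, W) = 36
(167 + 123)*(-2373 + H((2 + 5)², h)) = (167 + 123)*(-2373 + 36) = 290*(-2337) = -677730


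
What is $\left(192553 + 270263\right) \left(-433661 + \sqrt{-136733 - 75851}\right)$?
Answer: $-200705249376 + 925632 i \sqrt{53146} \approx -2.0071 \cdot 10^{11} + 2.1339 \cdot 10^{8} i$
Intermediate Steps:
$\left(192553 + 270263\right) \left(-433661 + \sqrt{-136733 - 75851}\right) = 462816 \left(-433661 + \sqrt{-212584}\right) = 462816 \left(-433661 + 2 i \sqrt{53146}\right) = -200705249376 + 925632 i \sqrt{53146}$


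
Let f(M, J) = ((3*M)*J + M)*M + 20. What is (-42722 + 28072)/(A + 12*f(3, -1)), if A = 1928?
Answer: -7325/976 ≈ -7.5051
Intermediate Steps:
f(M, J) = 20 + M*(M + 3*J*M) (f(M, J) = (3*J*M + M)*M + 20 = (M + 3*J*M)*M + 20 = M*(M + 3*J*M) + 20 = 20 + M*(M + 3*J*M))
(-42722 + 28072)/(A + 12*f(3, -1)) = (-42722 + 28072)/(1928 + 12*(20 + 3**2 + 3*(-1)*3**2)) = -14650/(1928 + 12*(20 + 9 + 3*(-1)*9)) = -14650/(1928 + 12*(20 + 9 - 27)) = -14650/(1928 + 12*2) = -14650/(1928 + 24) = -14650/1952 = -14650*1/1952 = -7325/976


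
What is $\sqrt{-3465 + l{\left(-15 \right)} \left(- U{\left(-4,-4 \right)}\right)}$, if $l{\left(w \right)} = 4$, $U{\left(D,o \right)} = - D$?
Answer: $59 i \approx 59.0 i$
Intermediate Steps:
$\sqrt{-3465 + l{\left(-15 \right)} \left(- U{\left(-4,-4 \right)}\right)} = \sqrt{-3465 + 4 \left(- \left(-1\right) \left(-4\right)\right)} = \sqrt{-3465 + 4 \left(\left(-1\right) 4\right)} = \sqrt{-3465 + 4 \left(-4\right)} = \sqrt{-3465 - 16} = \sqrt{-3481} = 59 i$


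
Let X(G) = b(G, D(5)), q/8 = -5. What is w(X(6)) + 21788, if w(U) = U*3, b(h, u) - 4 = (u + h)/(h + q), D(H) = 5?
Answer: 741167/34 ≈ 21799.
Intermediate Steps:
q = -40 (q = 8*(-5) = -40)
b(h, u) = 4 + (h + u)/(-40 + h) (b(h, u) = 4 + (u + h)/(h - 40) = 4 + (h + u)/(-40 + h))
X(G) = (-155 + 5*G)/(-40 + G) (X(G) = (-160 + 5 + 5*G)/(-40 + G) = (-155 + 5*G)/(-40 + G))
w(U) = 3*U
w(X(6)) + 21788 = 3*(5*(-31 + 6)/(-40 + 6)) + 21788 = 3*(5*(-25)/(-34)) + 21788 = 3*(5*(-1/34)*(-25)) + 21788 = 3*(125/34) + 21788 = 375/34 + 21788 = 741167/34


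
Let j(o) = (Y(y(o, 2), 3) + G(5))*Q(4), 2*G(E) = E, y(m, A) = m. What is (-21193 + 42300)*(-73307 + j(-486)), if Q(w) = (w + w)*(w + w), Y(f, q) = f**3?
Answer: -155067082498817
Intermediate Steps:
G(E) = E/2
Q(w) = 4*w**2 (Q(w) = (2*w)*(2*w) = 4*w**2)
j(o) = 160 + 64*o**3 (j(o) = (o**3 + (1/2)*5)*(4*4**2) = (o**3 + 5/2)*(4*16) = (5/2 + o**3)*64 = 160 + 64*o**3)
(-21193 + 42300)*(-73307 + j(-486)) = (-21193 + 42300)*(-73307 + (160 + 64*(-486)**3)) = 21107*(-73307 + (160 + 64*(-114791256))) = 21107*(-73307 + (160 - 7346640384)) = 21107*(-73307 - 7346640224) = 21107*(-7346713531) = -155067082498817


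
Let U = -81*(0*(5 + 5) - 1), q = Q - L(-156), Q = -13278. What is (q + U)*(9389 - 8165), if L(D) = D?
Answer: -15962184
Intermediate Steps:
q = -13122 (q = -13278 - 1*(-156) = -13278 + 156 = -13122)
U = 81 (U = -81*(0*10 - 1) = -81*(0 - 1) = -81*(-1) = 81)
(q + U)*(9389 - 8165) = (-13122 + 81)*(9389 - 8165) = -13041*1224 = -15962184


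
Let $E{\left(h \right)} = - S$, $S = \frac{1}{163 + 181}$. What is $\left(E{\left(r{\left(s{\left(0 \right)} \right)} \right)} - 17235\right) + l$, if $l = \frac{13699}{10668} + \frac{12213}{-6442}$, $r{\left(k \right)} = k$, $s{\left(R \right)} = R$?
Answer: $- \frac{7276137845615}{422157144} \approx -17236.0$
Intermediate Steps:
$S = \frac{1}{344} \approx 0.002907$
$E{\left(h \right)} = - \frac{1}{344}$ ($E{\left(h \right)} = \left(-1\right) \frac{1}{344} = - \frac{1}{344}$)
$l = - \frac{3002809}{4908804}$ ($l = 13699 \cdot \frac{1}{10668} + 12213 \left(- \frac{1}{6442}\right) = \frac{1957}{1524} - \frac{12213}{6442} = - \frac{3002809}{4908804} \approx -0.61172$)
$\left(E{\left(r{\left(s{\left(0 \right)} \right)} \right)} - 17235\right) + l = \left(- \frac{1}{344} - 17235\right) - \frac{3002809}{4908804} = - \frac{5928841}{344} - \frac{3002809}{4908804} = - \frac{7276137845615}{422157144}$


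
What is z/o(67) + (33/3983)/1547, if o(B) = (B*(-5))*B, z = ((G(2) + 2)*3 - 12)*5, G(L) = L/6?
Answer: 30956642/27659875789 ≈ 0.0011192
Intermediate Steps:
G(L) = L/6 (G(L) = L*(⅙) = L/6)
z = -25 (z = (((⅙)*2 + 2)*3 - 12)*5 = ((⅓ + 2)*3 - 12)*5 = ((7/3)*3 - 12)*5 = (7 - 12)*5 = -5*5 = -25)
o(B) = -5*B² (o(B) = (-5*B)*B = -5*B²)
z/o(67) + (33/3983)/1547 = -25/((-5*67²)) + (33/3983)/1547 = -25/((-5*4489)) + (33*(1/3983))*(1/1547) = -25/(-22445) + (33/3983)*(1/1547) = -25*(-1/22445) + 33/6161701 = 5/4489 + 33/6161701 = 30956642/27659875789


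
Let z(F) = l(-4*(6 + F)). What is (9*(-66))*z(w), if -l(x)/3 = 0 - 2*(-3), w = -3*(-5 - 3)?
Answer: 10692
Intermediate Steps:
w = 24 (w = -3*(-8) = 24)
l(x) = -18 (l(x) = -3*(0 - 2*(-3)) = -3*(0 + 6) = -3*6 = -18)
z(F) = -18
(9*(-66))*z(w) = (9*(-66))*(-18) = -594*(-18) = 10692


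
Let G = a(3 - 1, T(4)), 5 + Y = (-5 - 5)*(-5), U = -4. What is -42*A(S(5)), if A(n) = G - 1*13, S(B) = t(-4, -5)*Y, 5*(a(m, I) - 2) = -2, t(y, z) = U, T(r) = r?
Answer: 2394/5 ≈ 478.80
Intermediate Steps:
Y = 45 (Y = -5 + (-5 - 5)*(-5) = -5 - 10*(-5) = -5 + 50 = 45)
t(y, z) = -4
a(m, I) = 8/5 (a(m, I) = 2 + (⅕)*(-2) = 2 - ⅖ = 8/5)
G = 8/5 ≈ 1.6000
S(B) = -180 (S(B) = -4*45 = -180)
A(n) = -57/5 (A(n) = 8/5 - 1*13 = 8/5 - 13 = -57/5)
-42*A(S(5)) = -42*(-57/5) = 2394/5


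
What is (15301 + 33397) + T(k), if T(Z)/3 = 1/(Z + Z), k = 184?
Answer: 17920867/368 ≈ 48698.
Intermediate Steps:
T(Z) = 3/(2*Z) (T(Z) = 3/(Z + Z) = 3/((2*Z)) = 3*(1/(2*Z)) = 3/(2*Z))
(15301 + 33397) + T(k) = (15301 + 33397) + (3/2)/184 = 48698 + (3/2)*(1/184) = 48698 + 3/368 = 17920867/368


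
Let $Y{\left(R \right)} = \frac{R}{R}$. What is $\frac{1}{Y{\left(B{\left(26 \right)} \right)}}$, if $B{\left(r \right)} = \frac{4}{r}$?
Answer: $1$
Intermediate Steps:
$Y{\left(R \right)} = 1$
$\frac{1}{Y{\left(B{\left(26 \right)} \right)}} = 1^{-1} = 1$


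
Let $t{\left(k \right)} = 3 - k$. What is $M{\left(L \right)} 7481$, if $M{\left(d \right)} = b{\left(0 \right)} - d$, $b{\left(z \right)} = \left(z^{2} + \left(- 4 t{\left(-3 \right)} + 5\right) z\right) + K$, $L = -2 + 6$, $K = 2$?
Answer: $-14962$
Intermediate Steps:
$L = 4$
$b{\left(z \right)} = 2 + z^{2} - 19 z$ ($b{\left(z \right)} = \left(z^{2} + \left(- 4 \left(3 - -3\right) + 5\right) z\right) + 2 = \left(z^{2} + \left(- 4 \left(3 + 3\right) + 5\right) z\right) + 2 = \left(z^{2} + \left(\left(-4\right) 6 + 5\right) z\right) + 2 = \left(z^{2} + \left(-24 + 5\right) z\right) + 2 = \left(z^{2} - 19 z\right) + 2 = 2 + z^{2} - 19 z$)
$M{\left(d \right)} = 2 - d$ ($M{\left(d \right)} = \left(2 + 0^{2} - 0\right) - d = \left(2 + 0 + 0\right) - d = 2 - d$)
$M{\left(L \right)} 7481 = \left(2 - 4\right) 7481 = \left(-2\right) 7481 = -14962$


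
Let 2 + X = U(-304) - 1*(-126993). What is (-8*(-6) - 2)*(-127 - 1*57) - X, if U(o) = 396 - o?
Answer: -136155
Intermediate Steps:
X = 127691 (X = -2 + ((396 - 1*(-304)) - 1*(-126993)) = -2 + ((396 + 304) + 126993) = -2 + (700 + 126993) = -2 + 127693 = 127691)
(-8*(-6) - 2)*(-127 - 1*57) - X = (-8*(-6) - 2)*(-127 - 1*57) - 1*127691 = (48 - 2)*(-127 - 57) - 127691 = 46*(-184) - 127691 = -8464 - 127691 = -136155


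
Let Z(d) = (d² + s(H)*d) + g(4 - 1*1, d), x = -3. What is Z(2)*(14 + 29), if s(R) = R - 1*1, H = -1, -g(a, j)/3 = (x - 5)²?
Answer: -8256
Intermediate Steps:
g(a, j) = -192 (g(a, j) = -3*(-3 - 5)² = -3*(-8)² = -3*64 = -192)
s(R) = -1 + R (s(R) = R - 1 = -1 + R)
Z(d) = -192 + d² - 2*d (Z(d) = (d² + (-1 - 1)*d) - 192 = (d² - 2*d) - 192 = -192 + d² - 2*d)
Z(2)*(14 + 29) = (-192 + 2² - 2*2)*(14 + 29) = (-192 + 4 - 4)*43 = -192*43 = -8256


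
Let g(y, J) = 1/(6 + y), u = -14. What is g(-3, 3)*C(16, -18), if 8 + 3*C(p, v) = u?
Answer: -22/9 ≈ -2.4444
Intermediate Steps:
C(p, v) = -22/3 (C(p, v) = -8/3 + (⅓)*(-14) = -8/3 - 14/3 = -22/3)
g(-3, 3)*C(16, -18) = -22/3/(6 - 3) = -22/3/3 = (⅓)*(-22/3) = -22/9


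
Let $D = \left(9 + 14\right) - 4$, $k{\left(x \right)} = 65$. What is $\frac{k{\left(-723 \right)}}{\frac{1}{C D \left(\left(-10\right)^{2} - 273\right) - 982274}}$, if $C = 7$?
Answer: $-65343395$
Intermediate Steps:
$D = 19$ ($D = 23 - 4 = 19$)
$\frac{k{\left(-723 \right)}}{\frac{1}{C D \left(\left(-10\right)^{2} - 273\right) - 982274}} = \frac{65}{\frac{1}{7 \cdot 19 \left(\left(-10\right)^{2} - 273\right) - 982274}} = \frac{65}{\frac{1}{133 \left(100 - 273\right) - 982274}} = \frac{65}{\frac{1}{133 \left(-173\right) - 982274}} = \frac{65}{\frac{1}{-23009 - 982274}} = \frac{65}{\frac{1}{-1005283}} = \frac{65}{- \frac{1}{1005283}} = 65 \left(-1005283\right) = -65343395$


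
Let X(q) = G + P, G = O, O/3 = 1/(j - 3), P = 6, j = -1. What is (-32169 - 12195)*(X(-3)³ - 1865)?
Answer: 1221108009/16 ≈ 7.6319e+7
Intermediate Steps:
O = -¾ (O = 3/(-1 - 3) = 3/(-4) = 3*(-¼) = -¾ ≈ -0.75000)
G = -¾ ≈ -0.75000
X(q) = 21/4 (X(q) = -¾ + 6 = 21/4)
(-32169 - 12195)*(X(-3)³ - 1865) = (-32169 - 12195)*((21/4)³ - 1865) = -44364*(9261/64 - 1865) = -44364*(-110099/64) = 1221108009/16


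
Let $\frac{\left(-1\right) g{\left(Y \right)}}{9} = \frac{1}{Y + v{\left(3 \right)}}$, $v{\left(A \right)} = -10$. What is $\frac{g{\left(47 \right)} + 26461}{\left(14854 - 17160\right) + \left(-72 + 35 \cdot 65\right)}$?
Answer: $- \frac{979048}{3811} \approx -256.9$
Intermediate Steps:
$g{\left(Y \right)} = - \frac{9}{-10 + Y}$ ($g{\left(Y \right)} = - \frac{9}{Y - 10} = - \frac{9}{-10 + Y}$)
$\frac{g{\left(47 \right)} + 26461}{\left(14854 - 17160\right) + \left(-72 + 35 \cdot 65\right)} = \frac{- \frac{9}{-10 + 47} + 26461}{\left(14854 - 17160\right) + \left(-72 + 35 \cdot 65\right)} = \frac{- \frac{9}{37} + 26461}{\left(14854 - 17160\right) + \left(-72 + 2275\right)} = \frac{\left(-9\right) \frac{1}{37} + 26461}{-2306 + 2203} = \frac{- \frac{9}{37} + 26461}{-103} = \frac{979048}{37} \left(- \frac{1}{103}\right) = - \frac{979048}{3811}$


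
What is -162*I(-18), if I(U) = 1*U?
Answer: 2916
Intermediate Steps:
I(U) = U
-162*I(-18) = -162*(-18) = 2916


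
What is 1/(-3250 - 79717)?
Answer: -1/82967 ≈ -1.2053e-5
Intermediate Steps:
1/(-3250 - 79717) = 1/(-82967) = -1/82967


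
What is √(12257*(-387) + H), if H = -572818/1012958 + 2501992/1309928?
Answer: I*√32623668155862583476111997761/82931377939 ≈ 2177.9*I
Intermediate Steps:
H = 111503904702/82931377939 (H = -572818*1/1012958 + 2501992*(1/1309928) = -286409/506479 + 312749/163741 = 111503904702/82931377939 ≈ 1.3445)
√(12257*(-387) + H) = √(12257*(-387) + 111503904702/82931377939) = √(-4743459 + 111503904702/82931377939) = √(-393381479563246299/82931377939) = I*√32623668155862583476111997761/82931377939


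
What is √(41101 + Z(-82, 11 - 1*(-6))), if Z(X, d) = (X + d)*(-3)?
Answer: 4*√2581 ≈ 203.21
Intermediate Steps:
Z(X, d) = -3*X - 3*d
√(41101 + Z(-82, 11 - 1*(-6))) = √(41101 + (-3*(-82) - 3*(11 - 1*(-6)))) = √(41101 + (246 - 3*(11 + 6))) = √(41101 + (246 - 3*17)) = √(41101 + (246 - 51)) = √(41101 + 195) = √41296 = 4*√2581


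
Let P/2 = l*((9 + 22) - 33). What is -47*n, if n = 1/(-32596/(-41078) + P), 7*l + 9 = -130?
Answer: -6757331/11533770 ≈ -0.58587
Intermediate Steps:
l = -139/7 (l = -9/7 + (1/7)*(-130) = -9/7 - 130/7 = -139/7 ≈ -19.857)
P = 556/7 (P = 2*(-139*((9 + 22) - 33)/7) = 2*(-139*(31 - 33)/7) = 2*(-139/7*(-2)) = 2*(278/7) = 556/7 ≈ 79.429)
n = 143773/11533770 (n = 1/(-32596/(-41078) + 556/7) = 1/(-32596*(-1/41078) + 556/7) = 1/(16298/20539 + 556/7) = 1/(11533770/143773) = 143773/11533770 ≈ 0.012465)
-47*n = -47*143773/11533770 = -6757331/11533770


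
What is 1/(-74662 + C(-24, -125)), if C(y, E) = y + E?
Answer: -1/74811 ≈ -1.3367e-5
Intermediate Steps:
C(y, E) = E + y
1/(-74662 + C(-24, -125)) = 1/(-74662 + (-125 - 24)) = 1/(-74662 - 149) = 1/(-74811) = -1/74811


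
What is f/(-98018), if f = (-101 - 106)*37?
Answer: 7659/98018 ≈ 0.078139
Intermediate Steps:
f = -7659 (f = -207*37 = -7659)
f/(-98018) = -7659/(-98018) = -7659*(-1/98018) = 7659/98018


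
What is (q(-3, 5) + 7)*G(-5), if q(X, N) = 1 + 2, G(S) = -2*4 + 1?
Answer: -70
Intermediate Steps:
G(S) = -7 (G(S) = -8 + 1 = -7)
q(X, N) = 3
(q(-3, 5) + 7)*G(-5) = (3 + 7)*(-7) = 10*(-7) = -70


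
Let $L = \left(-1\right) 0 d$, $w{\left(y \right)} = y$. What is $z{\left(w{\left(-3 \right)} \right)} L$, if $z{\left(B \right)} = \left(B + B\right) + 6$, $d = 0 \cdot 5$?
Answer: $0$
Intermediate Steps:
$d = 0$
$L = 0$ ($L = \left(-1\right) 0 \cdot 0 = 0 \cdot 0 = 0$)
$z{\left(B \right)} = 6 + 2 B$ ($z{\left(B \right)} = 2 B + 6 = 6 + 2 B$)
$z{\left(w{\left(-3 \right)} \right)} L = \left(6 + 2 \left(-3\right)\right) 0 = \left(6 - 6\right) 0 = 0 \cdot 0 = 0$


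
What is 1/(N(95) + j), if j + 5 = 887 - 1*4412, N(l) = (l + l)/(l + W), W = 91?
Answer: -93/328195 ≈ -0.00028337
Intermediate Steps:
N(l) = 2*l/(91 + l) (N(l) = (l + l)/(l + 91) = (2*l)/(91 + l) = 2*l/(91 + l))
j = -3530 (j = -5 + (887 - 1*4412) = -5 + (887 - 4412) = -5 - 3525 = -3530)
1/(N(95) + j) = 1/(2*95/(91 + 95) - 3530) = 1/(2*95/186 - 3530) = 1/(2*95*(1/186) - 3530) = 1/(95/93 - 3530) = 1/(-328195/93) = -93/328195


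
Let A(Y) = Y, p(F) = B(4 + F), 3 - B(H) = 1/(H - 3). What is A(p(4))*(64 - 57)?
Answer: 98/5 ≈ 19.600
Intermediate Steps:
B(H) = 3 - 1/(-3 + H) (B(H) = 3 - 1/(H - 3) = 3 - 1/(-3 + H))
p(F) = (2 + 3*F)/(1 + F) (p(F) = (-10 + 3*(4 + F))/(-3 + (4 + F)) = (-10 + (12 + 3*F))/(1 + F) = (2 + 3*F)/(1 + F))
A(p(4))*(64 - 57) = ((2 + 3*4)/(1 + 4))*(64 - 57) = ((2 + 12)/5)*7 = ((⅕)*14)*7 = (14/5)*7 = 98/5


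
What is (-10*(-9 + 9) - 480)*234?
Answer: -112320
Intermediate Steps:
(-10*(-9 + 9) - 480)*234 = (-10*0 - 480)*234 = (0 - 480)*234 = -480*234 = -112320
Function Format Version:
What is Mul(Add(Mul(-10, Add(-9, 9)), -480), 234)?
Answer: -112320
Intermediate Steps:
Mul(Add(Mul(-10, Add(-9, 9)), -480), 234) = Mul(Add(Mul(-10, 0), -480), 234) = Mul(Add(0, -480), 234) = Mul(-480, 234) = -112320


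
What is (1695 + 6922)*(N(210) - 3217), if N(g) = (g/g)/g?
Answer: -831625439/30 ≈ -2.7721e+7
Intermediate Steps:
N(g) = 1/g
(1695 + 6922)*(N(210) - 3217) = (1695 + 6922)*(1/210 - 3217) = 8617*(1/210 - 3217) = 8617*(-675569/210) = -831625439/30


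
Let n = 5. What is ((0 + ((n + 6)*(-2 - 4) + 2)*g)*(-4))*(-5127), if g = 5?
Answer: -6562560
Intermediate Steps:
((0 + ((n + 6)*(-2 - 4) + 2)*g)*(-4))*(-5127) = ((0 + ((5 + 6)*(-2 - 4) + 2)*5)*(-4))*(-5127) = ((0 + (11*(-6) + 2)*5)*(-4))*(-5127) = ((0 + (-66 + 2)*5)*(-4))*(-5127) = ((0 - 64*5)*(-4))*(-5127) = ((0 - 320)*(-4))*(-5127) = -320*(-4)*(-5127) = 1280*(-5127) = -6562560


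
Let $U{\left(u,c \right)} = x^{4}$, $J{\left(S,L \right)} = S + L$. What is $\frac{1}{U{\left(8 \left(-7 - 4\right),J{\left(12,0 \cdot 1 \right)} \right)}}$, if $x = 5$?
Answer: $\frac{1}{625} \approx 0.0016$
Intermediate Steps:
$J{\left(S,L \right)} = L + S$
$U{\left(u,c \right)} = 625$ ($U{\left(u,c \right)} = 5^{4} = 625$)
$\frac{1}{U{\left(8 \left(-7 - 4\right),J{\left(12,0 \cdot 1 \right)} \right)}} = \frac{1}{625}$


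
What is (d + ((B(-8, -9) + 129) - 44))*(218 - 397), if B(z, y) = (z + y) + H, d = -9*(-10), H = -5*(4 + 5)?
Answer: -20227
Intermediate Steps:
H = -45 (H = -5*9 = -45)
d = 90
B(z, y) = -45 + y + z (B(z, y) = (z + y) - 45 = (y + z) - 45 = -45 + y + z)
(d + ((B(-8, -9) + 129) - 44))*(218 - 397) = (90 + (((-45 - 9 - 8) + 129) - 44))*(218 - 397) = (90 + ((-62 + 129) - 44))*(-179) = (90 + (67 - 44))*(-179) = (90 + 23)*(-179) = 113*(-179) = -20227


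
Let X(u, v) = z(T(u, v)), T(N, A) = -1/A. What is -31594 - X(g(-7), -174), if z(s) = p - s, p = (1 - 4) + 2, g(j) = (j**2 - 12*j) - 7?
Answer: -5497181/174 ≈ -31593.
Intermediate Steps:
g(j) = -7 + j**2 - 12*j
p = -1 (p = -3 + 2 = -1)
z(s) = -1 - s
X(u, v) = -1 + 1/v (X(u, v) = -1 - (-1)/v = -1 + 1/v)
-31594 - X(g(-7), -174) = -31594 - (1 - 1*(-174))/(-174) = -31594 - (-1)*(1 + 174)/174 = -31594 - (-1)*175/174 = -31594 - 1*(-175/174) = -31594 + 175/174 = -5497181/174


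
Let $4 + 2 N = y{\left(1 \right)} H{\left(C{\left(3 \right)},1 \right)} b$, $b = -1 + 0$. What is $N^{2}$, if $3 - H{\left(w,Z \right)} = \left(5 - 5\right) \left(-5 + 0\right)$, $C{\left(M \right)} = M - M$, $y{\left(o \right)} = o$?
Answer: $\frac{49}{4} \approx 12.25$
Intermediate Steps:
$C{\left(M \right)} = 0$
$H{\left(w,Z \right)} = 3$ ($H{\left(w,Z \right)} = 3 - \left(5 - 5\right) \left(-5 + 0\right) = 3 - 0 \left(-5\right) = 3 - 0 = 3 + 0 = 3$)
$b = -1$
$N = - \frac{7}{2}$ ($N = -2 + \frac{1 \cdot 3 \left(-1\right)}{2} = -2 + \frac{3 \left(-1\right)}{2} = -2 + \frac{1}{2} \left(-3\right) = -2 - \frac{3}{2} = - \frac{7}{2} \approx -3.5$)
$N^{2} = \left(- \frac{7}{2}\right)^{2} = \frac{49}{4}$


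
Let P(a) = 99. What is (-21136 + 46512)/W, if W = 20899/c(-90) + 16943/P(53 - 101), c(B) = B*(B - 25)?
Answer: 2889057600/19714339 ≈ 146.55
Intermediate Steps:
c(B) = B*(-25 + B)
W = 19714339/113850 (W = 20899/((-90*(-25 - 90))) + 16943/99 = 20899/((-90*(-115))) + 16943*(1/99) = 20899/10350 + 16943/99 = 19714339/113850 ≈ 173.16)
(-21136 + 46512)/W = (-21136 + 46512)/(19714339/113850) = 25376*(113850/19714339) = 2889057600/19714339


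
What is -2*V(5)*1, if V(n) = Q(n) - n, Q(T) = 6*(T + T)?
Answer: -110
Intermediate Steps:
Q(T) = 12*T (Q(T) = 6*(2*T) = 12*T)
V(n) = 11*n (V(n) = 12*n - n = 11*n)
-2*V(5)*1 = -22*5*1 = -2*55*1 = -110*1 = -110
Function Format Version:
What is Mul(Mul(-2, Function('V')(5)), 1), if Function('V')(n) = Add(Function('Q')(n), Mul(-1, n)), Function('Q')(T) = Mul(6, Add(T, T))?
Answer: -110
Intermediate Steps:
Function('Q')(T) = Mul(12, T) (Function('Q')(T) = Mul(6, Mul(2, T)) = Mul(12, T))
Function('V')(n) = Mul(11, n) (Function('V')(n) = Add(Mul(12, n), Mul(-1, n)) = Mul(11, n))
Mul(Mul(-2, Function('V')(5)), 1) = Mul(Mul(-2, Mul(11, 5)), 1) = Mul(Mul(-2, 55), 1) = Mul(-110, 1) = -110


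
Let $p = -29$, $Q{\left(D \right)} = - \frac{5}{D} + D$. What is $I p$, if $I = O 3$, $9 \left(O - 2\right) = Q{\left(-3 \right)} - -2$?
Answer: $- \frac{1624}{9} \approx -180.44$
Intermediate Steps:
$Q{\left(D \right)} = D - \frac{5}{D}$
$O = \frac{56}{27}$ ($O = 2 + \frac{\left(-3 - \frac{5}{-3}\right) - -2}{9} = 2 + \frac{\left(-3 - - \frac{5}{3}\right) + 2}{9} = 2 + \frac{\left(-3 + \frac{5}{3}\right) + 2}{9} = 2 + \frac{- \frac{4}{3} + 2}{9} = 2 + \frac{1}{9} \cdot \frac{2}{3} = 2 + \frac{2}{27} = \frac{56}{27} \approx 2.0741$)
$I = \frac{56}{9}$ ($I = \frac{56}{27} \cdot 3 = \frac{56}{9} \approx 6.2222$)
$I p = \frac{56}{9} \left(-29\right) = - \frac{1624}{9}$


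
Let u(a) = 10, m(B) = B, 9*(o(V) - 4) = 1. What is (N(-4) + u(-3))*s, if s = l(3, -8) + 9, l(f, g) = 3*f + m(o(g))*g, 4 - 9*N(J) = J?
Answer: -13132/81 ≈ -162.12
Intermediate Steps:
o(V) = 37/9 (o(V) = 4 + (⅑)*1 = 4 + ⅑ = 37/9)
N(J) = 4/9 - J/9
l(f, g) = 3*f + 37*g/9
s = -134/9 (s = (3*3 + (37/9)*(-8)) + 9 = (9 - 296/9) + 9 = -215/9 + 9 = -134/9 ≈ -14.889)
(N(-4) + u(-3))*s = ((4/9 - ⅑*(-4)) + 10)*(-134/9) = ((4/9 + 4/9) + 10)*(-134/9) = (8/9 + 10)*(-134/9) = (98/9)*(-134/9) = -13132/81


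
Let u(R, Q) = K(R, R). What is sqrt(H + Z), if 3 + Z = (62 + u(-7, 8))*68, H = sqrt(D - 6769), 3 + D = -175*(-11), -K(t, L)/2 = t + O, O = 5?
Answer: sqrt(4485 + I*sqrt(4847)) ≈ 66.972 + 0.5198*I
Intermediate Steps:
K(t, L) = -10 - 2*t (K(t, L) = -2*(t + 5) = -2*(5 + t) = -10 - 2*t)
D = 1922 (D = -3 - 175*(-11) = -3 + 1925 = 1922)
H = I*sqrt(4847) (H = sqrt(1922 - 6769) = sqrt(-4847) = I*sqrt(4847) ≈ 69.62*I)
u(R, Q) = -10 - 2*R
Z = 4485 (Z = -3 + (62 + (-10 - 2*(-7)))*68 = -3 + (62 + (-10 + 14))*68 = -3 + (62 + 4)*68 = -3 + 66*68 = -3 + 4488 = 4485)
sqrt(H + Z) = sqrt(I*sqrt(4847) + 4485) = sqrt(4485 + I*sqrt(4847))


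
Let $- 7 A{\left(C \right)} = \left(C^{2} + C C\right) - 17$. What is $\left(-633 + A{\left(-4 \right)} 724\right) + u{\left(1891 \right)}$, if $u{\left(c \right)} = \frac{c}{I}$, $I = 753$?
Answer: $- \frac{11500886}{5271} \approx -2181.9$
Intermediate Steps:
$A{\left(C \right)} = \frac{17}{7} - \frac{2 C^{2}}{7}$ ($A{\left(C \right)} = - \frac{\left(C^{2} + C C\right) - 17}{7} = - \frac{\left(C^{2} + C^{2}\right) - 17}{7} = - \frac{2 C^{2} - 17}{7} = - \frac{-17 + 2 C^{2}}{7} = \frac{17}{7} - \frac{2 C^{2}}{7}$)
$u{\left(c \right)} = \frac{c}{753}$
$\left(-633 + A{\left(-4 \right)} 724\right) + u{\left(1891 \right)} = \left(-633 + \left(\frac{17}{7} - \frac{2 \left(-4\right)^{2}}{7}\right) 724\right) + \frac{1}{753} \cdot 1891 = \left(-633 + \left(\frac{17}{7} - \frac{32}{7}\right) 724\right) + \frac{1891}{753} = \left(-633 - \frac{10860}{7}\right) + \frac{1891}{753} = - \frac{15291}{7} + \frac{1891}{753} = - \frac{11500886}{5271}$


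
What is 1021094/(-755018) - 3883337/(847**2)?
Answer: -166569607296/24620759471 ≈ -6.7654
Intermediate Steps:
1021094/(-755018) - 3883337/(847**2) = 1021094*(-1/755018) - 3883337/717409 = -510547/377509 - 3883337*1/717409 = -510547/377509 - 3883337/717409 = -166569607296/24620759471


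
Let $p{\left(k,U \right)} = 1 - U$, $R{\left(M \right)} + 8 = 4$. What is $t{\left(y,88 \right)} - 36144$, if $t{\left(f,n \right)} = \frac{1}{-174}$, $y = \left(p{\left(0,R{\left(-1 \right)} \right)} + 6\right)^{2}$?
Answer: $- \frac{6289057}{174} \approx -36144.0$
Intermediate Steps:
$R{\left(M \right)} = -4$ ($R{\left(M \right)} = -8 + 4 = -4$)
$y = 121$ ($y = \left(\left(1 - -4\right) + 6\right)^{2} = \left(\left(1 + 4\right) + 6\right)^{2} = \left(5 + 6\right)^{2} = 11^{2} = 121$)
$t{\left(f,n \right)} = - \frac{1}{174}$
$t{\left(y,88 \right)} - 36144 = - \frac{1}{174} - 36144 = - \frac{6289057}{174}$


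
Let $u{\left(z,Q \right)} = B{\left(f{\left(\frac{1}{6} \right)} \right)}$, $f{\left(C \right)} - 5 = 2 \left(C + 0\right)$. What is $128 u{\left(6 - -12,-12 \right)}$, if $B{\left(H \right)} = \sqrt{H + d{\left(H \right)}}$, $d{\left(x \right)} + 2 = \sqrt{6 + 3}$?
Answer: $\frac{128 \sqrt{57}}{3} \approx 322.13$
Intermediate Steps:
$d{\left(x \right)} = 1$ ($d{\left(x \right)} = -2 + \sqrt{6 + 3} = -2 + \sqrt{9} = -2 + 3 = 1$)
$f{\left(C \right)} = 5 + 2 C$ ($f{\left(C \right)} = 5 + 2 \left(C + 0\right) = 5 + 2 C$)
$B{\left(H \right)} = \sqrt{1 + H}$ ($B{\left(H \right)} = \sqrt{H + 1} = \sqrt{1 + H}$)
$u{\left(z,Q \right)} = \frac{\sqrt{57}}{3}$ ($u{\left(z,Q \right)} = \sqrt{1 + \left(5 + \frac{2}{6}\right)} = \sqrt{1 + \left(5 + 2 \cdot \frac{1}{6}\right)} = \sqrt{1 + \left(5 + \frac{1}{3}\right)} = \sqrt{1 + \frac{16}{3}} = \sqrt{\frac{19}{3}} = \frac{\sqrt{57}}{3}$)
$128 u{\left(6 - -12,-12 \right)} = 128 \frac{\sqrt{57}}{3} = \frac{128 \sqrt{57}}{3}$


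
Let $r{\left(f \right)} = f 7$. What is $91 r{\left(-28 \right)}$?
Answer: $-17836$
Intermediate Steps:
$r{\left(f \right)} = 7 f$
$91 r{\left(-28 \right)} = 91 \cdot 7 \left(-28\right) = 91 \left(-196\right) = -17836$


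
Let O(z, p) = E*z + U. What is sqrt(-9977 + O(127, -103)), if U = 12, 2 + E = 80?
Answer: I*sqrt(59) ≈ 7.6811*I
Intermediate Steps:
E = 78 (E = -2 + 80 = 78)
O(z, p) = 12 + 78*z (O(z, p) = 78*z + 12 = 12 + 78*z)
sqrt(-9977 + O(127, -103)) = sqrt(-9977 + (12 + 78*127)) = sqrt(-9977 + (12 + 9906)) = sqrt(-9977 + 9918) = sqrt(-59) = I*sqrt(59)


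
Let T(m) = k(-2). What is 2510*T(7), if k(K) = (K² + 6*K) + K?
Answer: -25100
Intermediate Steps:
k(K) = K² + 7*K
T(m) = -10 (T(m) = -2*(7 - 2) = -2*5 = -10)
2510*T(7) = 2510*(-10) = -25100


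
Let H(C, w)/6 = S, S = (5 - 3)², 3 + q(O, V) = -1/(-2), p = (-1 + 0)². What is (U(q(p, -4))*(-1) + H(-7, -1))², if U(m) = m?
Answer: 2809/4 ≈ 702.25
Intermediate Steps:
p = 1 (p = (-1)² = 1)
q(O, V) = -5/2 (q(O, V) = -3 - 1/(-2) = -3 - 1*(-½) = -3 + ½ = -5/2)
S = 4 (S = 2² = 4)
H(C, w) = 24 (H(C, w) = 6*4 = 24)
(U(q(p, -4))*(-1) + H(-7, -1))² = (-5/2*(-1) + 24)² = (5/2 + 24)² = (53/2)² = 2809/4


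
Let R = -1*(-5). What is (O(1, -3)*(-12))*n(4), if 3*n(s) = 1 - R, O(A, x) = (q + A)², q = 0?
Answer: 16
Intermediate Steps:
R = 5
O(A, x) = A² (O(A, x) = (0 + A)² = A²)
n(s) = -4/3 (n(s) = (1 - 1*5)/3 = (1 - 5)/3 = (⅓)*(-4) = -4/3)
(O(1, -3)*(-12))*n(4) = (1²*(-12))*(-4/3) = (1*(-12))*(-4/3) = -12*(-4/3) = 16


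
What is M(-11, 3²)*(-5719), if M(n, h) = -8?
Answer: 45752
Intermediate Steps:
M(-11, 3²)*(-5719) = -8*(-5719) = 45752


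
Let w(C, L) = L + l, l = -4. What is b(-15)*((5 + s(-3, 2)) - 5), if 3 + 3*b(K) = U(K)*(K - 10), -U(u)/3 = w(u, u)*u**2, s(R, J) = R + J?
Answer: 106876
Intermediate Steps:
w(C, L) = -4 + L (w(C, L) = L - 4 = -4 + L)
s(R, J) = J + R
U(u) = -3*u**2*(-4 + u) (U(u) = -3*(-4 + u)*u**2 = -3*u**2*(-4 + u))
b(K) = -1 + K**2*(-10 + K)*(4 - K) (b(K) = -1 + ((3*K**2*(4 - K))*(K - 10))/3 = -1 + ((3*K**2*(4 - K))*(-10 + K))/3 = -1 + (3*K**2*(-10 + K)*(4 - K))/3 = -1 + K**2*(-10 + K)*(4 - K))
b(-15)*((5 + s(-3, 2)) - 5) = (-1 - 1*(-15)**4 - 40*(-15)**2 + 14*(-15)**3)*((5 + (2 - 3)) - 5) = (-1 - 1*50625 - 40*225 + 14*(-3375))*((5 - 1) - 5) = (-1 - 50625 - 9000 - 47250)*(4 - 5) = -106876*(-1) = 106876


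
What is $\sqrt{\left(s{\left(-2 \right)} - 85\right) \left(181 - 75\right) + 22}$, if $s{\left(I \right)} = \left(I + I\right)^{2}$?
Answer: $2 i \sqrt{1823} \approx 85.393 i$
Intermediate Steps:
$s{\left(I \right)} = 4 I^{2}$ ($s{\left(I \right)} = \left(2 I\right)^{2} = 4 I^{2}$)
$\sqrt{\left(s{\left(-2 \right)} - 85\right) \left(181 - 75\right) + 22} = \sqrt{\left(4 \left(-2\right)^{2} - 85\right) \left(181 - 75\right) + 22} = \sqrt{\left(4 \cdot 4 - 85\right) 106 + 22} = \sqrt{\left(16 - 85\right) 106 + 22} = \sqrt{\left(-69\right) 106 + 22} = \sqrt{-7314 + 22} = \sqrt{-7292} = 2 i \sqrt{1823}$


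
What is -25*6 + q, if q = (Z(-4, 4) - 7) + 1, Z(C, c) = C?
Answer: -160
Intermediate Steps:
q = -10 (q = (-4 - 7) + 1 = -11 + 1 = -10)
-25*6 + q = -25*6 - 10 = -150 - 10 = -160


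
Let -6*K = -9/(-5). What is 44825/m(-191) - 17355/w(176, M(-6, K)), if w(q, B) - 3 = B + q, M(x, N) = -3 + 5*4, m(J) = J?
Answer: -12100505/37436 ≈ -323.23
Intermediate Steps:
K = -3/10 (K = -(-3)/(2*(-5)) = -(-3)*(-1)/(2*5) = -⅙*9/5 = -3/10 ≈ -0.30000)
M(x, N) = 17 (M(x, N) = -3 + 20 = 17)
w(q, B) = 3 + B + q (w(q, B) = 3 + (B + q) = 3 + B + q)
44825/m(-191) - 17355/w(176, M(-6, K)) = 44825/(-191) - 17355/(3 + 17 + 176) = 44825*(-1/191) - 17355/196 = -44825/191 - 17355*1/196 = -44825/191 - 17355/196 = -12100505/37436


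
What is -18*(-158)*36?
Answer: 102384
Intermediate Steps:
-18*(-158)*36 = 2844*36 = 102384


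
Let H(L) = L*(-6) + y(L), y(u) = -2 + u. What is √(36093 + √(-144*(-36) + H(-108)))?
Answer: √(36093 + √5722) ≈ 190.18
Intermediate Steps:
H(L) = -2 - 5*L (H(L) = L*(-6) + (-2 + L) = -6*L + (-2 + L) = -2 - 5*L)
√(36093 + √(-144*(-36) + H(-108))) = √(36093 + √(-144*(-36) + (-2 - 5*(-108)))) = √(36093 + √(5184 + (-2 + 540))) = √(36093 + √(5184 + 538)) = √(36093 + √5722)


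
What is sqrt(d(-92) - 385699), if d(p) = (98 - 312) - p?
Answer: 3*I*sqrt(42869) ≈ 621.14*I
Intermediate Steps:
d(p) = -214 - p
sqrt(d(-92) - 385699) = sqrt((-214 - 1*(-92)) - 385699) = sqrt((-214 + 92) - 385699) = sqrt(-122 - 385699) = sqrt(-385821) = 3*I*sqrt(42869)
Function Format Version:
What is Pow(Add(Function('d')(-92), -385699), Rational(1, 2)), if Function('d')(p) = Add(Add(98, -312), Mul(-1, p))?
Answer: Mul(3, I, Pow(42869, Rational(1, 2))) ≈ Mul(621.14, I)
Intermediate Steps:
Function('d')(p) = Add(-214, Mul(-1, p))
Pow(Add(Function('d')(-92), -385699), Rational(1, 2)) = Pow(Add(Add(-214, Mul(-1, -92)), -385699), Rational(1, 2)) = Pow(Add(Add(-214, 92), -385699), Rational(1, 2)) = Pow(Add(-122, -385699), Rational(1, 2)) = Pow(-385821, Rational(1, 2)) = Mul(3, I, Pow(42869, Rational(1, 2)))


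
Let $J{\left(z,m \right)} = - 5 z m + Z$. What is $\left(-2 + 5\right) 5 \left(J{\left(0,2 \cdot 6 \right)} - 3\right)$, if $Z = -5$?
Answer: $-120$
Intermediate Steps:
$J{\left(z,m \right)} = -5 - 5 m z$ ($J{\left(z,m \right)} = - 5 z m - 5 = - 5 m z - 5 = -5 - 5 m z$)
$\left(-2 + 5\right) 5 \left(J{\left(0,2 \cdot 6 \right)} - 3\right) = \left(-2 + 5\right) 5 \left(\left(-5 - 5 \cdot 2 \cdot 6 \cdot 0\right) - 3\right) = 3 \cdot 5 \left(\left(-5 - 60 \cdot 0\right) - 3\right) = 15 \left(\left(-5 + 0\right) - 3\right) = 15 \left(-5 - 3\right) = 15 \left(-8\right) = -120$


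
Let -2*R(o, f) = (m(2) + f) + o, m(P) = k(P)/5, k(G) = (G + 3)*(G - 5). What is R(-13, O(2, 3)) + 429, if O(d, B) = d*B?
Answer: 434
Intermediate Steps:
k(G) = (-5 + G)*(3 + G) (k(G) = (3 + G)*(-5 + G) = (-5 + G)*(3 + G))
m(P) = -3 - 2*P/5 + P²/5 (m(P) = (-15 + P² - 2*P)/5 = (-15 + P² - 2*P)*(⅕) = -3 - 2*P/5 + P²/5)
O(d, B) = B*d
R(o, f) = 3/2 - f/2 - o/2 (R(o, f) = -(((-3 - ⅖*2 + (⅕)*2²) + f) + o)/2 = -(((-3 - ⅘ + (⅕)*4) + f) + o)/2 = -(((-3 - ⅘ + ⅘) + f) + o)/2 = -((-3 + f) + o)/2 = -(-3 + f + o)/2 = 3/2 - f/2 - o/2)
R(-13, O(2, 3)) + 429 = (3/2 - 3*2/2 - ½*(-13)) + 429 = (3/2 - ½*6 + 13/2) + 429 = (3/2 - 3 + 13/2) + 429 = 5 + 429 = 434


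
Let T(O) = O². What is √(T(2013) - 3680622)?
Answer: 9*√4587 ≈ 609.55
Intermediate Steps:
√(T(2013) - 3680622) = √(2013² - 3680622) = √(4052169 - 3680622) = √371547 = 9*√4587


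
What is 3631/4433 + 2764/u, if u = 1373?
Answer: 17238175/6086509 ≈ 2.8322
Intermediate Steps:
3631/4433 + 2764/u = 3631/4433 + 2764/1373 = 17238175/6086509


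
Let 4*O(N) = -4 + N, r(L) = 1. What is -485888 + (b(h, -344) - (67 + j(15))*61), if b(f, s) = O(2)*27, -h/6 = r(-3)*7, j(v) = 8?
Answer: -980953/2 ≈ -4.9048e+5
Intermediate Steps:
O(N) = -1 + N/4 (O(N) = (-4 + N)/4 = -1 + N/4)
h = -42 (h = -6*7 = -42)
b(f, s) = -27/2 (b(f, s) = (-1 + (¼)*2)*27 = (-1 + ½)*27 = -½*27 = -27/2)
-485888 + (b(h, -344) - (67 + j(15))*61) = -485888 + (-27/2 - (67 + 8)*61) = -485888 + (-27/2 - 75*61) = -485888 + (-27/2 - 1*4575) = -485888 + (-27/2 - 4575) = -485888 - 9177/2 = -980953/2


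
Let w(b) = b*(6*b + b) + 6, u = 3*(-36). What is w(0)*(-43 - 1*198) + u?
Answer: -1554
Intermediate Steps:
u = -108
w(b) = 6 + 7*b² (w(b) = b*(7*b) + 6 = 7*b² + 6 = 6 + 7*b²)
w(0)*(-43 - 1*198) + u = (6 + 7*0²)*(-43 - 1*198) - 108 = (6 + 7*0)*(-43 - 198) - 108 = (6 + 0)*(-241) - 108 = 6*(-241) - 108 = -1446 - 108 = -1554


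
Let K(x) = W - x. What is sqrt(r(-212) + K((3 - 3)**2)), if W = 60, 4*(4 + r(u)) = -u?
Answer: sqrt(109) ≈ 10.440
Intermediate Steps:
r(u) = -4 - u/4 (r(u) = -4 + (-u)/4 = -4 - u/4)
K(x) = 60 - x
sqrt(r(-212) + K((3 - 3)**2)) = sqrt((-4 - 1/4*(-212)) + (60 - (3 - 3)**2)) = sqrt((-4 + 53) + (60 - 1*0**2)) = sqrt(49 + (60 - 1*0)) = sqrt(49 + (60 + 0)) = sqrt(49 + 60) = sqrt(109)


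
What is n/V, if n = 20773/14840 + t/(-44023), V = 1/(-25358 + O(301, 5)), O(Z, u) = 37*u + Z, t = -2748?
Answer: -424276391113/11666095 ≈ -36368.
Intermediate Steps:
O(Z, u) = Z + 37*u
V = -1/24872 (V = 1/(-25358 + (301 + 37*5)) = 1/(-25358 + (301 + 185)) = 1/(-25358 + 486) = 1/(-24872) = -1/24872 ≈ -4.0206e-5)
n = 136467157/93328760 (n = 20773/14840 - 2748/(-44023) = 20773*(1/14840) - 2748*(-1/44023) = 20773/14840 + 2748/44023 = 136467157/93328760 ≈ 1.4622)
n/V = 136467157/(93328760*(-1/24872)) = (136467157/93328760)*(-24872) = -424276391113/11666095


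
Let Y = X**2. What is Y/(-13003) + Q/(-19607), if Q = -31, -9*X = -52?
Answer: -20366795/20650935501 ≈ -0.00098624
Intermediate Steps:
X = 52/9 (X = -1/9*(-52) = 52/9 ≈ 5.7778)
Y = 2704/81 (Y = (52/9)**2 = 2704/81 ≈ 33.383)
Y/(-13003) + Q/(-19607) = (2704/81)/(-13003) - 31/(-19607) = (2704/81)*(-1/13003) - 31*(-1/19607) = -2704/1053243 + 31/19607 = -20366795/20650935501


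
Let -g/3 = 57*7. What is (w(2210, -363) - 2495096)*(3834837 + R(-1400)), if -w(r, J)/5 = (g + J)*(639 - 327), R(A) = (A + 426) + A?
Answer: -235681144648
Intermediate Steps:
g = -1197 (g = -171*7 = -3*399 = -1197)
R(A) = 426 + 2*A (R(A) = (426 + A) + A = 426 + 2*A)
w(r, J) = 1867320 - 1560*J (w(r, J) = -5*(-1197 + J)*(639 - 327) = -5*(-1197 + J)*312 = -5*(-373464 + 312*J) = 1867320 - 1560*J)
(w(2210, -363) - 2495096)*(3834837 + R(-1400)) = ((1867320 - 1560*(-363)) - 2495096)*(3834837 + (426 + 2*(-1400))) = ((1867320 + 566280) - 2495096)*(3834837 + (426 - 2800)) = (2433600 - 2495096)*(3834837 - 2374) = -61496*3832463 = -235681144648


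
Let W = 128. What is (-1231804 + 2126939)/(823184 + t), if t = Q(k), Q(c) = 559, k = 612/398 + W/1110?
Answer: 895135/823743 ≈ 1.0867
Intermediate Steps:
k = 182566/110445 (k = 612/398 + 128/1110 = 612*(1/398) + 128*(1/1110) = 306/199 + 64/555 = 182566/110445 ≈ 1.6530)
t = 559
(-1231804 + 2126939)/(823184 + t) = (-1231804 + 2126939)/(823184 + 559) = 895135/823743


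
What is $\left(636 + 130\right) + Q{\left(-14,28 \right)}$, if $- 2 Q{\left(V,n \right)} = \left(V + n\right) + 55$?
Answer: $\frac{1463}{2} \approx 731.5$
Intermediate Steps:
$Q{\left(V,n \right)} = - \frac{55}{2} - \frac{V}{2} - \frac{n}{2}$ ($Q{\left(V,n \right)} = - \frac{\left(V + n\right) + 55}{2} = - \frac{55 + V + n}{2} = - \frac{55}{2} - \frac{V}{2} - \frac{n}{2}$)
$\left(636 + 130\right) + Q{\left(-14,28 \right)} = \left(636 + 130\right) - \frac{69}{2} = 766 - \frac{69}{2} = \frac{1463}{2}$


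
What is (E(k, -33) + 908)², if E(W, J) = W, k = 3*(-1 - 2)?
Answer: 808201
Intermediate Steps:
k = -9 (k = 3*(-3) = -9)
(E(k, -33) + 908)² = (-9 + 908)² = 899² = 808201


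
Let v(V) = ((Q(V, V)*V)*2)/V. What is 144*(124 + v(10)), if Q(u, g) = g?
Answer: 20736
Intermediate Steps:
v(V) = 2*V (v(V) = ((V*V)*2)/V = (V²*2)/V = (2*V²)/V = 2*V)
144*(124 + v(10)) = 144*(124 + 2*10) = 144*(124 + 20) = 144*144 = 20736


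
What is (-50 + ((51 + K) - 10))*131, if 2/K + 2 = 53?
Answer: -59867/51 ≈ -1173.9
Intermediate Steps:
K = 2/51 (K = 2/(-2 + 53) = 2/51 ≈ 0.039216)
(-50 + ((51 + K) - 10))*131 = (-50 + ((51 + 2/51) - 10))*131 = (-50 + (2603/51 - 10))*131 = (-50 + 2093/51)*131 = -457/51*131 = -59867/51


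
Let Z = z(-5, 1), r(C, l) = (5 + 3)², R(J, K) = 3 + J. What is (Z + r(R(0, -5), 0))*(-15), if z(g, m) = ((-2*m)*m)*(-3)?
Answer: -1050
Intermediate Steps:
z(g, m) = 6*m² (z(g, m) = -2*m²*(-3) = 6*m²)
r(C, l) = 64 (r(C, l) = 8² = 64)
Z = 6 (Z = 6*1² = 6*1 = 6)
(Z + r(R(0, -5), 0))*(-15) = (6 + 64)*(-15) = 70*(-15) = -1050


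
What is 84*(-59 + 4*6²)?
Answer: 7140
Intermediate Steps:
84*(-59 + 4*6²) = 84*(-59 + 4*36) = 84*(-59 + 144) = 84*85 = 7140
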